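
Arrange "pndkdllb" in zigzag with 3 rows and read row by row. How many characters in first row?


Zigzag "pndkdllb" into 3 rows:
Placing characters:
  'p' => row 0
  'n' => row 1
  'd' => row 2
  'k' => row 1
  'd' => row 0
  'l' => row 1
  'l' => row 2
  'b' => row 1
Rows:
  Row 0: "pd"
  Row 1: "nklb"
  Row 2: "dl"
First row length: 2

2


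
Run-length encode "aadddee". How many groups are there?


Input: aadddee
Scanning for consecutive runs:
  Group 1: 'a' x 2 (positions 0-1)
  Group 2: 'd' x 3 (positions 2-4)
  Group 3: 'e' x 2 (positions 5-6)
Total groups: 3

3


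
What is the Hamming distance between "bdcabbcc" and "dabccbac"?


Comparing "bdcabbcc" and "dabccbac" position by position:
  Position 0: 'b' vs 'd' => differ
  Position 1: 'd' vs 'a' => differ
  Position 2: 'c' vs 'b' => differ
  Position 3: 'a' vs 'c' => differ
  Position 4: 'b' vs 'c' => differ
  Position 5: 'b' vs 'b' => same
  Position 6: 'c' vs 'a' => differ
  Position 7: 'c' vs 'c' => same
Total differences (Hamming distance): 6

6


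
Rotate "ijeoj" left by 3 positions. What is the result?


Input: "ijeoj", rotate left by 3
First 3 characters: "ije"
Remaining characters: "oj"
Concatenate remaining + first: "oj" + "ije" = "ojije"

ojije


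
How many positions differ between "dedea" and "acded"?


Comparing "dedea" and "acded" position by position:
  Position 0: 'd' vs 'a' => DIFFER
  Position 1: 'e' vs 'c' => DIFFER
  Position 2: 'd' vs 'd' => same
  Position 3: 'e' vs 'e' => same
  Position 4: 'a' vs 'd' => DIFFER
Positions that differ: 3

3


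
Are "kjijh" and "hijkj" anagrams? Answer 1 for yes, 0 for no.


Strings: "kjijh", "hijkj"
Sorted first:  hijjk
Sorted second: hijjk
Sorted forms match => anagrams

1


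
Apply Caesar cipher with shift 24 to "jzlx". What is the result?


Caesar cipher: shift "jzlx" by 24
  'j' (pos 9) + 24 = pos 7 = 'h'
  'z' (pos 25) + 24 = pos 23 = 'x'
  'l' (pos 11) + 24 = pos 9 = 'j'
  'x' (pos 23) + 24 = pos 21 = 'v'
Result: hxjv

hxjv


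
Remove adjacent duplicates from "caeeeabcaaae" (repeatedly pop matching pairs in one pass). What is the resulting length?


Input: caeeeabcaaae
Stack-based adjacent duplicate removal:
  Read 'c': push. Stack: c
  Read 'a': push. Stack: ca
  Read 'e': push. Stack: cae
  Read 'e': matches stack top 'e' => pop. Stack: ca
  Read 'e': push. Stack: cae
  Read 'a': push. Stack: caea
  Read 'b': push. Stack: caeab
  Read 'c': push. Stack: caeabc
  Read 'a': push. Stack: caeabca
  Read 'a': matches stack top 'a' => pop. Stack: caeabc
  Read 'a': push. Stack: caeabca
  Read 'e': push. Stack: caeabcae
Final stack: "caeabcae" (length 8)

8


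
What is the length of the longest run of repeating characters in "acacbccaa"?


Input: "acacbccaa"
Scanning for longest run:
  Position 1 ('c'): new char, reset run to 1
  Position 2 ('a'): new char, reset run to 1
  Position 3 ('c'): new char, reset run to 1
  Position 4 ('b'): new char, reset run to 1
  Position 5 ('c'): new char, reset run to 1
  Position 6 ('c'): continues run of 'c', length=2
  Position 7 ('a'): new char, reset run to 1
  Position 8 ('a'): continues run of 'a', length=2
Longest run: 'c' with length 2

2


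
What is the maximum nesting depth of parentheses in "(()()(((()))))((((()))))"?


Input: "(()()(((()))))((((()))))"
Tracking depth:
  Position 0 '(': depth becomes 1
  Position 1 '(': depth becomes 2
  Position 2 ')': depth becomes 1
  Position 3 '(': depth becomes 2
  Position 4 ')': depth becomes 1
  Position 5 '(': depth becomes 2
  Position 6 '(': depth becomes 3
  Position 7 '(': depth becomes 4
  Position 8 '(': depth becomes 5
  Position 9 ')': depth becomes 4
  Position 10 ')': depth becomes 3
  Position 11 ')': depth becomes 2
  Position 12 ')': depth becomes 1
  Position 13 ')': depth becomes 0
  Position 14 '(': depth becomes 1
  Position 15 '(': depth becomes 2
  Position 16 '(': depth becomes 3
  Position 17 '(': depth becomes 4
  Position 18 '(': depth becomes 5
  Position 19 ')': depth becomes 4
  Position 20 ')': depth becomes 3
  Position 21 ')': depth becomes 2
  Position 22 ')': depth becomes 1
  Position 23 ')': depth becomes 0
Maximum depth reached: 5

5


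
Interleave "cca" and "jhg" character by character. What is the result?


Interleaving "cca" and "jhg":
  Position 0: 'c' from first, 'j' from second => "cj"
  Position 1: 'c' from first, 'h' from second => "ch"
  Position 2: 'a' from first, 'g' from second => "ag"
Result: cjchag

cjchag


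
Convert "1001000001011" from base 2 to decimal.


Input: "1001000001011" in base 2
Positional expansion:
  Digit '1' (value 1) x 2^12 = 4096
  Digit '0' (value 0) x 2^11 = 0
  Digit '0' (value 0) x 2^10 = 0
  Digit '1' (value 1) x 2^9 = 512
  Digit '0' (value 0) x 2^8 = 0
  Digit '0' (value 0) x 2^7 = 0
  Digit '0' (value 0) x 2^6 = 0
  Digit '0' (value 0) x 2^5 = 0
  Digit '0' (value 0) x 2^4 = 0
  Digit '1' (value 1) x 2^3 = 8
  Digit '0' (value 0) x 2^2 = 0
  Digit '1' (value 1) x 2^1 = 2
  Digit '1' (value 1) x 2^0 = 1
Sum = 4619

4619


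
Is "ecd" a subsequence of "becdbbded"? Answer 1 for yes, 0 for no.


Check if "ecd" is a subsequence of "becdbbded"
Greedy scan:
  Position 0 ('b'): no match needed
  Position 1 ('e'): matches sub[0] = 'e'
  Position 2 ('c'): matches sub[1] = 'c'
  Position 3 ('d'): matches sub[2] = 'd'
  Position 4 ('b'): no match needed
  Position 5 ('b'): no match needed
  Position 6 ('d'): no match needed
  Position 7 ('e'): no match needed
  Position 8 ('d'): no match needed
All 3 characters matched => is a subsequence

1


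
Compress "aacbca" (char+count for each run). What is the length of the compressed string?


Input: aacbca
Runs:
  'a' x 2 => "a2"
  'c' x 1 => "c1"
  'b' x 1 => "b1"
  'c' x 1 => "c1"
  'a' x 1 => "a1"
Compressed: "a2c1b1c1a1"
Compressed length: 10

10


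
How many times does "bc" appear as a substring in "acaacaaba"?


Searching for "bc" in "acaacaaba"
Scanning each position:
  Position 0: "ac" => no
  Position 1: "ca" => no
  Position 2: "aa" => no
  Position 3: "ac" => no
  Position 4: "ca" => no
  Position 5: "aa" => no
  Position 6: "ab" => no
  Position 7: "ba" => no
Total occurrences: 0

0


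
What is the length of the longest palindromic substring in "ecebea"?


Input: "ecebea"
Checking substrings for palindromes:
  [0:3] "ece" (len 3) => palindrome
  [2:5] "ebe" (len 3) => palindrome
Longest palindromic substring: "ece" with length 3

3


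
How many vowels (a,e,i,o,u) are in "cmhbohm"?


Input: cmhbohm
Checking each character:
  'c' at position 0: consonant
  'm' at position 1: consonant
  'h' at position 2: consonant
  'b' at position 3: consonant
  'o' at position 4: vowel (running total: 1)
  'h' at position 5: consonant
  'm' at position 6: consonant
Total vowels: 1

1


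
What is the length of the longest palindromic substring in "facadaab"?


Input: "facadaab"
Checking substrings for palindromes:
  [1:4] "aca" (len 3) => palindrome
  [3:6] "ada" (len 3) => palindrome
  [5:7] "aa" (len 2) => palindrome
Longest palindromic substring: "aca" with length 3

3


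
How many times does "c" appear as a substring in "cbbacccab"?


Searching for "c" in "cbbacccab"
Scanning each position:
  Position 0: "c" => MATCH
  Position 1: "b" => no
  Position 2: "b" => no
  Position 3: "a" => no
  Position 4: "c" => MATCH
  Position 5: "c" => MATCH
  Position 6: "c" => MATCH
  Position 7: "a" => no
  Position 8: "b" => no
Total occurrences: 4

4


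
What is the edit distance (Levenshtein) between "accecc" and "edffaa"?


Computing edit distance: "accecc" -> "edffaa"
DP table:
           e    d    f    f    a    a
      0    1    2    3    4    5    6
  a   1    1    2    3    4    4    5
  c   2    2    2    3    4    5    5
  c   3    3    3    3    4    5    6
  e   4    3    4    4    4    5    6
  c   5    4    4    5    5    5    6
  c   6    5    5    5    6    6    6
Edit distance = dp[6][6] = 6

6


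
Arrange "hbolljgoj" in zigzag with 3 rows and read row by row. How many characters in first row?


Zigzag "hbolljgoj" into 3 rows:
Placing characters:
  'h' => row 0
  'b' => row 1
  'o' => row 2
  'l' => row 1
  'l' => row 0
  'j' => row 1
  'g' => row 2
  'o' => row 1
  'j' => row 0
Rows:
  Row 0: "hlj"
  Row 1: "bljo"
  Row 2: "og"
First row length: 3

3


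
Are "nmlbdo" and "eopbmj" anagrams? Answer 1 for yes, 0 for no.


Strings: "nmlbdo", "eopbmj"
Sorted first:  bdlmno
Sorted second: bejmop
Differ at position 1: 'd' vs 'e' => not anagrams

0


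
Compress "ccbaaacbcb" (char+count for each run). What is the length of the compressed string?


Input: ccbaaacbcb
Runs:
  'c' x 2 => "c2"
  'b' x 1 => "b1"
  'a' x 3 => "a3"
  'c' x 1 => "c1"
  'b' x 1 => "b1"
  'c' x 1 => "c1"
  'b' x 1 => "b1"
Compressed: "c2b1a3c1b1c1b1"
Compressed length: 14

14


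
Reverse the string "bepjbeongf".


Input: bepjbeongf
Reading characters right to left:
  Position 9: 'f'
  Position 8: 'g'
  Position 7: 'n'
  Position 6: 'o'
  Position 5: 'e'
  Position 4: 'b'
  Position 3: 'j'
  Position 2: 'p'
  Position 1: 'e'
  Position 0: 'b'
Reversed: fgnoebjpeb

fgnoebjpeb


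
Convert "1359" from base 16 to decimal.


Input: "1359" in base 16
Positional expansion:
  Digit '1' (value 1) x 16^3 = 4096
  Digit '3' (value 3) x 16^2 = 768
  Digit '5' (value 5) x 16^1 = 80
  Digit '9' (value 9) x 16^0 = 9
Sum = 4953

4953


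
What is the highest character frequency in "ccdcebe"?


Input: ccdcebe
Character counts:
  'b': 1
  'c': 3
  'd': 1
  'e': 2
Maximum frequency: 3

3


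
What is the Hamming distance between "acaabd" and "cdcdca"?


Comparing "acaabd" and "cdcdca" position by position:
  Position 0: 'a' vs 'c' => differ
  Position 1: 'c' vs 'd' => differ
  Position 2: 'a' vs 'c' => differ
  Position 3: 'a' vs 'd' => differ
  Position 4: 'b' vs 'c' => differ
  Position 5: 'd' vs 'a' => differ
Total differences (Hamming distance): 6

6


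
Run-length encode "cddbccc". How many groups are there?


Input: cddbccc
Scanning for consecutive runs:
  Group 1: 'c' x 1 (positions 0-0)
  Group 2: 'd' x 2 (positions 1-2)
  Group 3: 'b' x 1 (positions 3-3)
  Group 4: 'c' x 3 (positions 4-6)
Total groups: 4

4


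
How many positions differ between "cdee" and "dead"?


Comparing "cdee" and "dead" position by position:
  Position 0: 'c' vs 'd' => DIFFER
  Position 1: 'd' vs 'e' => DIFFER
  Position 2: 'e' vs 'a' => DIFFER
  Position 3: 'e' vs 'd' => DIFFER
Positions that differ: 4

4


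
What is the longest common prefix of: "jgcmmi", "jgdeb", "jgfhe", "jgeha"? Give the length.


Words: jgcmmi, jgdeb, jgfhe, jgeha
  Position 0: all 'j' => match
  Position 1: all 'g' => match
  Position 2: ('c', 'd', 'f', 'e') => mismatch, stop
LCP = "jg" (length 2)

2


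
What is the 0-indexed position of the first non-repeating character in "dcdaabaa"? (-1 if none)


Input: dcdaabaa
Character frequencies:
  'a': 4
  'b': 1
  'c': 1
  'd': 2
Scanning left to right for freq == 1:
  Position 0 ('d'): freq=2, skip
  Position 1 ('c'): unique! => answer = 1

1


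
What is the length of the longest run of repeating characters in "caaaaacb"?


Input: "caaaaacb"
Scanning for longest run:
  Position 1 ('a'): new char, reset run to 1
  Position 2 ('a'): continues run of 'a', length=2
  Position 3 ('a'): continues run of 'a', length=3
  Position 4 ('a'): continues run of 'a', length=4
  Position 5 ('a'): continues run of 'a', length=5
  Position 6 ('c'): new char, reset run to 1
  Position 7 ('b'): new char, reset run to 1
Longest run: 'a' with length 5

5


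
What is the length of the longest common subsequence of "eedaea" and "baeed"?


LCS of "eedaea" and "baeed"
DP table:
           b    a    e    e    d
      0    0    0    0    0    0
  e   0    0    0    1    1    1
  e   0    0    0    1    2    2
  d   0    0    0    1    2    3
  a   0    0    1    1    2    3
  e   0    0    1    2    2    3
  a   0    0    1    2    2    3
LCS length = dp[6][5] = 3

3


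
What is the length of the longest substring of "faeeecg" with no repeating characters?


Input: "faeeecg"
Sliding window (track last position of each char):
  Position 0 ('f'): window [0,0] length 1 -- new best
  Position 1 ('a'): window [0,1] length 2 -- new best
  Position 2 ('e'): window [0,2] length 3 -- new best
  Position 3 ('e'): repeat (last at 2), move window start to 3
  Position 3 ('e'): window [3,3] length 1
  Position 4 ('e'): repeat (last at 3), move window start to 4
  Position 4 ('e'): window [4,4] length 1
  Position 5 ('c'): window [4,5] length 2
  Position 6 ('g'): window [4,6] length 3
Longest substring with no repeats: "fae" with length 3

3


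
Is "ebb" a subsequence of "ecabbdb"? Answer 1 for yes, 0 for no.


Check if "ebb" is a subsequence of "ecabbdb"
Greedy scan:
  Position 0 ('e'): matches sub[0] = 'e'
  Position 1 ('c'): no match needed
  Position 2 ('a'): no match needed
  Position 3 ('b'): matches sub[1] = 'b'
  Position 4 ('b'): matches sub[2] = 'b'
  Position 5 ('d'): no match needed
  Position 6 ('b'): no match needed
All 3 characters matched => is a subsequence

1


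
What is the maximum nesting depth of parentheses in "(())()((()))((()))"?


Input: "(())()((()))((()))"
Tracking depth:
  Position 0 '(': depth becomes 1
  Position 1 '(': depth becomes 2
  Position 2 ')': depth becomes 1
  Position 3 ')': depth becomes 0
  Position 4 '(': depth becomes 1
  Position 5 ')': depth becomes 0
  Position 6 '(': depth becomes 1
  Position 7 '(': depth becomes 2
  Position 8 '(': depth becomes 3
  Position 9 ')': depth becomes 2
  Position 10 ')': depth becomes 1
  Position 11 ')': depth becomes 0
  Position 12 '(': depth becomes 1
  Position 13 '(': depth becomes 2
  Position 14 '(': depth becomes 3
  Position 15 ')': depth becomes 2
  Position 16 ')': depth becomes 1
  Position 17 ')': depth becomes 0
Maximum depth reached: 3

3


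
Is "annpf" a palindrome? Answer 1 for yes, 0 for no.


Input: annpf
Reversed: fpnna
  Compare pos 0 ('a') with pos 4 ('f'): MISMATCH
  Compare pos 1 ('n') with pos 3 ('p'): MISMATCH
Result: not a palindrome

0


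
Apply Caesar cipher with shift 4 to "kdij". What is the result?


Caesar cipher: shift "kdij" by 4
  'k' (pos 10) + 4 = pos 14 = 'o'
  'd' (pos 3) + 4 = pos 7 = 'h'
  'i' (pos 8) + 4 = pos 12 = 'm'
  'j' (pos 9) + 4 = pos 13 = 'n'
Result: ohmn

ohmn


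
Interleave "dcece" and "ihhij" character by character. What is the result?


Interleaving "dcece" and "ihhij":
  Position 0: 'd' from first, 'i' from second => "di"
  Position 1: 'c' from first, 'h' from second => "ch"
  Position 2: 'e' from first, 'h' from second => "eh"
  Position 3: 'c' from first, 'i' from second => "ci"
  Position 4: 'e' from first, 'j' from second => "ej"
Result: dichehciej

dichehciej


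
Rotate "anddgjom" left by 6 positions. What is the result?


Input: "anddgjom", rotate left by 6
First 6 characters: "anddgj"
Remaining characters: "om"
Concatenate remaining + first: "om" + "anddgj" = "omanddgj"

omanddgj


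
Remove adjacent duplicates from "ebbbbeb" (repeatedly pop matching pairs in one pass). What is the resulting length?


Input: ebbbbeb
Stack-based adjacent duplicate removal:
  Read 'e': push. Stack: e
  Read 'b': push. Stack: eb
  Read 'b': matches stack top 'b' => pop. Stack: e
  Read 'b': push. Stack: eb
  Read 'b': matches stack top 'b' => pop. Stack: e
  Read 'e': matches stack top 'e' => pop. Stack: (empty)
  Read 'b': push. Stack: b
Final stack: "b" (length 1)

1


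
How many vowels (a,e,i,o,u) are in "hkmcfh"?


Input: hkmcfh
Checking each character:
  'h' at position 0: consonant
  'k' at position 1: consonant
  'm' at position 2: consonant
  'c' at position 3: consonant
  'f' at position 4: consonant
  'h' at position 5: consonant
Total vowels: 0

0


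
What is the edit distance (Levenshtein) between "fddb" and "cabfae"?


Computing edit distance: "fddb" -> "cabfae"
DP table:
           c    a    b    f    a    e
      0    1    2    3    4    5    6
  f   1    1    2    3    3    4    5
  d   2    2    2    3    4    4    5
  d   3    3    3    3    4    5    5
  b   4    4    4    3    4    5    6
Edit distance = dp[4][6] = 6

6


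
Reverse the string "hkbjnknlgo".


Input: hkbjnknlgo
Reading characters right to left:
  Position 9: 'o'
  Position 8: 'g'
  Position 7: 'l'
  Position 6: 'n'
  Position 5: 'k'
  Position 4: 'n'
  Position 3: 'j'
  Position 2: 'b'
  Position 1: 'k'
  Position 0: 'h'
Reversed: oglnknjbkh

oglnknjbkh


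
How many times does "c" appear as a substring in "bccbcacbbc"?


Searching for "c" in "bccbcacbbc"
Scanning each position:
  Position 0: "b" => no
  Position 1: "c" => MATCH
  Position 2: "c" => MATCH
  Position 3: "b" => no
  Position 4: "c" => MATCH
  Position 5: "a" => no
  Position 6: "c" => MATCH
  Position 7: "b" => no
  Position 8: "b" => no
  Position 9: "c" => MATCH
Total occurrences: 5

5


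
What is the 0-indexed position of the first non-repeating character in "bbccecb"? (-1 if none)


Input: bbccecb
Character frequencies:
  'b': 3
  'c': 3
  'e': 1
Scanning left to right for freq == 1:
  Position 0 ('b'): freq=3, skip
  Position 1 ('b'): freq=3, skip
  Position 2 ('c'): freq=3, skip
  Position 3 ('c'): freq=3, skip
  Position 4 ('e'): unique! => answer = 4

4


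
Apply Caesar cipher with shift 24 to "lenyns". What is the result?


Caesar cipher: shift "lenyns" by 24
  'l' (pos 11) + 24 = pos 9 = 'j'
  'e' (pos 4) + 24 = pos 2 = 'c'
  'n' (pos 13) + 24 = pos 11 = 'l'
  'y' (pos 24) + 24 = pos 22 = 'w'
  'n' (pos 13) + 24 = pos 11 = 'l'
  's' (pos 18) + 24 = pos 16 = 'q'
Result: jclwlq

jclwlq


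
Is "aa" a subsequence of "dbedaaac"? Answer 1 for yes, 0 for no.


Check if "aa" is a subsequence of "dbedaaac"
Greedy scan:
  Position 0 ('d'): no match needed
  Position 1 ('b'): no match needed
  Position 2 ('e'): no match needed
  Position 3 ('d'): no match needed
  Position 4 ('a'): matches sub[0] = 'a'
  Position 5 ('a'): matches sub[1] = 'a'
  Position 6 ('a'): no match needed
  Position 7 ('c'): no match needed
All 2 characters matched => is a subsequence

1


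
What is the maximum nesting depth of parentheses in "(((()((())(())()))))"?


Input: "(((()((())(())()))))"
Tracking depth:
  Position 0 '(': depth becomes 1
  Position 1 '(': depth becomes 2
  Position 2 '(': depth becomes 3
  Position 3 '(': depth becomes 4
  Position 4 ')': depth becomes 3
  Position 5 '(': depth becomes 4
  Position 6 '(': depth becomes 5
  Position 7 '(': depth becomes 6
  Position 8 ')': depth becomes 5
  Position 9 ')': depth becomes 4
  Position 10 '(': depth becomes 5
  Position 11 '(': depth becomes 6
  Position 12 ')': depth becomes 5
  Position 13 ')': depth becomes 4
  Position 14 '(': depth becomes 5
  Position 15 ')': depth becomes 4
  Position 16 ')': depth becomes 3
  Position 17 ')': depth becomes 2
  Position 18 ')': depth becomes 1
  Position 19 ')': depth becomes 0
Maximum depth reached: 6

6


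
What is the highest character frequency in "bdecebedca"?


Input: bdecebedca
Character counts:
  'a': 1
  'b': 2
  'c': 2
  'd': 2
  'e': 3
Maximum frequency: 3

3


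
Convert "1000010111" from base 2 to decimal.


Input: "1000010111" in base 2
Positional expansion:
  Digit '1' (value 1) x 2^9 = 512
  Digit '0' (value 0) x 2^8 = 0
  Digit '0' (value 0) x 2^7 = 0
  Digit '0' (value 0) x 2^6 = 0
  Digit '0' (value 0) x 2^5 = 0
  Digit '1' (value 1) x 2^4 = 16
  Digit '0' (value 0) x 2^3 = 0
  Digit '1' (value 1) x 2^2 = 4
  Digit '1' (value 1) x 2^1 = 2
  Digit '1' (value 1) x 2^0 = 1
Sum = 535

535


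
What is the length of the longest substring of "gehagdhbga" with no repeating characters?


Input: "gehagdhbga"
Sliding window (track last position of each char):
  Position 0 ('g'): window [0,0] length 1 -- new best
  Position 1 ('e'): window [0,1] length 2 -- new best
  Position 2 ('h'): window [0,2] length 3 -- new best
  Position 3 ('a'): window [0,3] length 4 -- new best
  Position 4 ('g'): repeat (last at 0), move window start to 1
  Position 4 ('g'): window [1,4] length 4
  Position 5 ('d'): window [1,5] length 5 -- new best
  Position 6 ('h'): repeat (last at 2), move window start to 3
  Position 6 ('h'): window [3,6] length 4
  Position 7 ('b'): window [3,7] length 5
  Position 8 ('g'): repeat (last at 4), move window start to 5
  Position 8 ('g'): window [5,8] length 4
  Position 9 ('a'): window [5,9] length 5
Longest substring with no repeats: "ehagd" with length 5

5


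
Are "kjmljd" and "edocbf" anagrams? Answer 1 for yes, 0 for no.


Strings: "kjmljd", "edocbf"
Sorted first:  djjklm
Sorted second: bcdefo
Differ at position 0: 'd' vs 'b' => not anagrams

0


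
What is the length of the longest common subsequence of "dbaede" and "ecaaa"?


LCS of "dbaede" and "ecaaa"
DP table:
           e    c    a    a    a
      0    0    0    0    0    0
  d   0    0    0    0    0    0
  b   0    0    0    0    0    0
  a   0    0    0    1    1    1
  e   0    1    1    1    1    1
  d   0    1    1    1    1    1
  e   0    1    1    1    1    1
LCS length = dp[6][5] = 1

1


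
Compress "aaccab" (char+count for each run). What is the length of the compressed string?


Input: aaccab
Runs:
  'a' x 2 => "a2"
  'c' x 2 => "c2"
  'a' x 1 => "a1"
  'b' x 1 => "b1"
Compressed: "a2c2a1b1"
Compressed length: 8

8


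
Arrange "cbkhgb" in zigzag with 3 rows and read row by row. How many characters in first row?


Zigzag "cbkhgb" into 3 rows:
Placing characters:
  'c' => row 0
  'b' => row 1
  'k' => row 2
  'h' => row 1
  'g' => row 0
  'b' => row 1
Rows:
  Row 0: "cg"
  Row 1: "bhb"
  Row 2: "k"
First row length: 2

2


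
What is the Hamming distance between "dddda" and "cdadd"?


Comparing "dddda" and "cdadd" position by position:
  Position 0: 'd' vs 'c' => differ
  Position 1: 'd' vs 'd' => same
  Position 2: 'd' vs 'a' => differ
  Position 3: 'd' vs 'd' => same
  Position 4: 'a' vs 'd' => differ
Total differences (Hamming distance): 3

3


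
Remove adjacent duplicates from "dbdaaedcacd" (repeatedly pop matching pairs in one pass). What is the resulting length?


Input: dbdaaedcacd
Stack-based adjacent duplicate removal:
  Read 'd': push. Stack: d
  Read 'b': push. Stack: db
  Read 'd': push. Stack: dbd
  Read 'a': push. Stack: dbda
  Read 'a': matches stack top 'a' => pop. Stack: dbd
  Read 'e': push. Stack: dbde
  Read 'd': push. Stack: dbded
  Read 'c': push. Stack: dbdedc
  Read 'a': push. Stack: dbdedca
  Read 'c': push. Stack: dbdedcac
  Read 'd': push. Stack: dbdedcacd
Final stack: "dbdedcacd" (length 9)

9


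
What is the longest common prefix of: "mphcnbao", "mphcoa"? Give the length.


Words: mphcnbao, mphcoa
  Position 0: all 'm' => match
  Position 1: all 'p' => match
  Position 2: all 'h' => match
  Position 3: all 'c' => match
  Position 4: ('n', 'o') => mismatch, stop
LCP = "mphc" (length 4)

4


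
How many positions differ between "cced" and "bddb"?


Comparing "cced" and "bddb" position by position:
  Position 0: 'c' vs 'b' => DIFFER
  Position 1: 'c' vs 'd' => DIFFER
  Position 2: 'e' vs 'd' => DIFFER
  Position 3: 'd' vs 'b' => DIFFER
Positions that differ: 4

4


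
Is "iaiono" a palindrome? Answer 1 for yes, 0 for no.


Input: iaiono
Reversed: onoiai
  Compare pos 0 ('i') with pos 5 ('o'): MISMATCH
  Compare pos 1 ('a') with pos 4 ('n'): MISMATCH
  Compare pos 2 ('i') with pos 3 ('o'): MISMATCH
Result: not a palindrome

0


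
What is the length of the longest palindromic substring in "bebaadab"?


Input: "bebaadab"
Checking substrings for palindromes:
  [0:3] "beb" (len 3) => palindrome
  [4:7] "ada" (len 3) => palindrome
  [3:5] "aa" (len 2) => palindrome
Longest palindromic substring: "beb" with length 3

3


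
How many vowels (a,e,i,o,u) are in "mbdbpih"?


Input: mbdbpih
Checking each character:
  'm' at position 0: consonant
  'b' at position 1: consonant
  'd' at position 2: consonant
  'b' at position 3: consonant
  'p' at position 4: consonant
  'i' at position 5: vowel (running total: 1)
  'h' at position 6: consonant
Total vowels: 1

1


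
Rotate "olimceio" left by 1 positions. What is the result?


Input: "olimceio", rotate left by 1
First 1 characters: "o"
Remaining characters: "limceio"
Concatenate remaining + first: "limceio" + "o" = "limceioo"

limceioo


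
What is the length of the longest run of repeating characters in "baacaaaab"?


Input: "baacaaaab"
Scanning for longest run:
  Position 1 ('a'): new char, reset run to 1
  Position 2 ('a'): continues run of 'a', length=2
  Position 3 ('c'): new char, reset run to 1
  Position 4 ('a'): new char, reset run to 1
  Position 5 ('a'): continues run of 'a', length=2
  Position 6 ('a'): continues run of 'a', length=3
  Position 7 ('a'): continues run of 'a', length=4
  Position 8 ('b'): new char, reset run to 1
Longest run: 'a' with length 4

4


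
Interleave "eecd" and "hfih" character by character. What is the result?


Interleaving "eecd" and "hfih":
  Position 0: 'e' from first, 'h' from second => "eh"
  Position 1: 'e' from first, 'f' from second => "ef"
  Position 2: 'c' from first, 'i' from second => "ci"
  Position 3: 'd' from first, 'h' from second => "dh"
Result: ehefcidh

ehefcidh


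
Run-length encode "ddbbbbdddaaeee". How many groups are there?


Input: ddbbbbdddaaeee
Scanning for consecutive runs:
  Group 1: 'd' x 2 (positions 0-1)
  Group 2: 'b' x 4 (positions 2-5)
  Group 3: 'd' x 3 (positions 6-8)
  Group 4: 'a' x 2 (positions 9-10)
  Group 5: 'e' x 3 (positions 11-13)
Total groups: 5

5


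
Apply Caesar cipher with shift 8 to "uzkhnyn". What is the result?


Caesar cipher: shift "uzkhnyn" by 8
  'u' (pos 20) + 8 = pos 2 = 'c'
  'z' (pos 25) + 8 = pos 7 = 'h'
  'k' (pos 10) + 8 = pos 18 = 's'
  'h' (pos 7) + 8 = pos 15 = 'p'
  'n' (pos 13) + 8 = pos 21 = 'v'
  'y' (pos 24) + 8 = pos 6 = 'g'
  'n' (pos 13) + 8 = pos 21 = 'v'
Result: chspvgv

chspvgv


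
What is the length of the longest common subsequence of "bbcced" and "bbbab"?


LCS of "bbcced" and "bbbab"
DP table:
           b    b    b    a    b
      0    0    0    0    0    0
  b   0    1    1    1    1    1
  b   0    1    2    2    2    2
  c   0    1    2    2    2    2
  c   0    1    2    2    2    2
  e   0    1    2    2    2    2
  d   0    1    2    2    2    2
LCS length = dp[6][5] = 2

2


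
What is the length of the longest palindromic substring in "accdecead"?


Input: "accdecead"
Checking substrings for palindromes:
  [4:7] "ece" (len 3) => palindrome
  [1:3] "cc" (len 2) => palindrome
Longest palindromic substring: "ece" with length 3

3


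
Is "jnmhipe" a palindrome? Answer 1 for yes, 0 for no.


Input: jnmhipe
Reversed: epihmnj
  Compare pos 0 ('j') with pos 6 ('e'): MISMATCH
  Compare pos 1 ('n') with pos 5 ('p'): MISMATCH
  Compare pos 2 ('m') with pos 4 ('i'): MISMATCH
Result: not a palindrome

0


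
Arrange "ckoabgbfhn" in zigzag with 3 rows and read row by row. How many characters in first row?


Zigzag "ckoabgbfhn" into 3 rows:
Placing characters:
  'c' => row 0
  'k' => row 1
  'o' => row 2
  'a' => row 1
  'b' => row 0
  'g' => row 1
  'b' => row 2
  'f' => row 1
  'h' => row 0
  'n' => row 1
Rows:
  Row 0: "cbh"
  Row 1: "kagfn"
  Row 2: "ob"
First row length: 3

3


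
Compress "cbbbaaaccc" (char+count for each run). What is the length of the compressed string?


Input: cbbbaaaccc
Runs:
  'c' x 1 => "c1"
  'b' x 3 => "b3"
  'a' x 3 => "a3"
  'c' x 3 => "c3"
Compressed: "c1b3a3c3"
Compressed length: 8

8


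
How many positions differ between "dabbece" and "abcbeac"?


Comparing "dabbece" and "abcbeac" position by position:
  Position 0: 'd' vs 'a' => DIFFER
  Position 1: 'a' vs 'b' => DIFFER
  Position 2: 'b' vs 'c' => DIFFER
  Position 3: 'b' vs 'b' => same
  Position 4: 'e' vs 'e' => same
  Position 5: 'c' vs 'a' => DIFFER
  Position 6: 'e' vs 'c' => DIFFER
Positions that differ: 5

5


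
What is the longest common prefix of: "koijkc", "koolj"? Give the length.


Words: koijkc, koolj
  Position 0: all 'k' => match
  Position 1: all 'o' => match
  Position 2: ('i', 'o') => mismatch, stop
LCP = "ko" (length 2)

2


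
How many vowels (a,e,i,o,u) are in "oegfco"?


Input: oegfco
Checking each character:
  'o' at position 0: vowel (running total: 1)
  'e' at position 1: vowel (running total: 2)
  'g' at position 2: consonant
  'f' at position 3: consonant
  'c' at position 4: consonant
  'o' at position 5: vowel (running total: 3)
Total vowels: 3

3


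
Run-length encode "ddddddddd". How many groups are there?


Input: ddddddddd
Scanning for consecutive runs:
  Group 1: 'd' x 9 (positions 0-8)
Total groups: 1

1


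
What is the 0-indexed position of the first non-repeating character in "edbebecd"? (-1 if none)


Input: edbebecd
Character frequencies:
  'b': 2
  'c': 1
  'd': 2
  'e': 3
Scanning left to right for freq == 1:
  Position 0 ('e'): freq=3, skip
  Position 1 ('d'): freq=2, skip
  Position 2 ('b'): freq=2, skip
  Position 3 ('e'): freq=3, skip
  Position 4 ('b'): freq=2, skip
  Position 5 ('e'): freq=3, skip
  Position 6 ('c'): unique! => answer = 6

6


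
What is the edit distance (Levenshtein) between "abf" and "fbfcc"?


Computing edit distance: "abf" -> "fbfcc"
DP table:
           f    b    f    c    c
      0    1    2    3    4    5
  a   1    1    2    3    4    5
  b   2    2    1    2    3    4
  f   3    2    2    1    2    3
Edit distance = dp[3][5] = 3

3


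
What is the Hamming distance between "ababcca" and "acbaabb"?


Comparing "ababcca" and "acbaabb" position by position:
  Position 0: 'a' vs 'a' => same
  Position 1: 'b' vs 'c' => differ
  Position 2: 'a' vs 'b' => differ
  Position 3: 'b' vs 'a' => differ
  Position 4: 'c' vs 'a' => differ
  Position 5: 'c' vs 'b' => differ
  Position 6: 'a' vs 'b' => differ
Total differences (Hamming distance): 6

6


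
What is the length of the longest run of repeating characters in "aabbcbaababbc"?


Input: "aabbcbaababbc"
Scanning for longest run:
  Position 1 ('a'): continues run of 'a', length=2
  Position 2 ('b'): new char, reset run to 1
  Position 3 ('b'): continues run of 'b', length=2
  Position 4 ('c'): new char, reset run to 1
  Position 5 ('b'): new char, reset run to 1
  Position 6 ('a'): new char, reset run to 1
  Position 7 ('a'): continues run of 'a', length=2
  Position 8 ('b'): new char, reset run to 1
  Position 9 ('a'): new char, reset run to 1
  Position 10 ('b'): new char, reset run to 1
  Position 11 ('b'): continues run of 'b', length=2
  Position 12 ('c'): new char, reset run to 1
Longest run: 'a' with length 2

2


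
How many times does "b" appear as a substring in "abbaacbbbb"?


Searching for "b" in "abbaacbbbb"
Scanning each position:
  Position 0: "a" => no
  Position 1: "b" => MATCH
  Position 2: "b" => MATCH
  Position 3: "a" => no
  Position 4: "a" => no
  Position 5: "c" => no
  Position 6: "b" => MATCH
  Position 7: "b" => MATCH
  Position 8: "b" => MATCH
  Position 9: "b" => MATCH
Total occurrences: 6

6


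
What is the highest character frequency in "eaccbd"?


Input: eaccbd
Character counts:
  'a': 1
  'b': 1
  'c': 2
  'd': 1
  'e': 1
Maximum frequency: 2

2


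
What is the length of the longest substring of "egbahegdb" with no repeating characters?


Input: "egbahegdb"
Sliding window (track last position of each char):
  Position 0 ('e'): window [0,0] length 1 -- new best
  Position 1 ('g'): window [0,1] length 2 -- new best
  Position 2 ('b'): window [0,2] length 3 -- new best
  Position 3 ('a'): window [0,3] length 4 -- new best
  Position 4 ('h'): window [0,4] length 5 -- new best
  Position 5 ('e'): repeat (last at 0), move window start to 1
  Position 5 ('e'): window [1,5] length 5
  Position 6 ('g'): repeat (last at 1), move window start to 2
  Position 6 ('g'): window [2,6] length 5
  Position 7 ('d'): window [2,7] length 6 -- new best
  Position 8 ('b'): repeat (last at 2), move window start to 3
  Position 8 ('b'): window [3,8] length 6
Longest substring with no repeats: "bahegd" with length 6

6


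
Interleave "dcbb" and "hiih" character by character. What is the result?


Interleaving "dcbb" and "hiih":
  Position 0: 'd' from first, 'h' from second => "dh"
  Position 1: 'c' from first, 'i' from second => "ci"
  Position 2: 'b' from first, 'i' from second => "bi"
  Position 3: 'b' from first, 'h' from second => "bh"
Result: dhcibibh

dhcibibh


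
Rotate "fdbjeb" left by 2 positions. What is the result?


Input: "fdbjeb", rotate left by 2
First 2 characters: "fd"
Remaining characters: "bjeb"
Concatenate remaining + first: "bjeb" + "fd" = "bjebfd"

bjebfd


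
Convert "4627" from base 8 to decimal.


Input: "4627" in base 8
Positional expansion:
  Digit '4' (value 4) x 8^3 = 2048
  Digit '6' (value 6) x 8^2 = 384
  Digit '2' (value 2) x 8^1 = 16
  Digit '7' (value 7) x 8^0 = 7
Sum = 2455

2455


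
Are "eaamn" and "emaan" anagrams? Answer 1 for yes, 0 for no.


Strings: "eaamn", "emaan"
Sorted first:  aaemn
Sorted second: aaemn
Sorted forms match => anagrams

1


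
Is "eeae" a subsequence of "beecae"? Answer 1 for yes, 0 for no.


Check if "eeae" is a subsequence of "beecae"
Greedy scan:
  Position 0 ('b'): no match needed
  Position 1 ('e'): matches sub[0] = 'e'
  Position 2 ('e'): matches sub[1] = 'e'
  Position 3 ('c'): no match needed
  Position 4 ('a'): matches sub[2] = 'a'
  Position 5 ('e'): matches sub[3] = 'e'
All 4 characters matched => is a subsequence

1


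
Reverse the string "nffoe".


Input: nffoe
Reading characters right to left:
  Position 4: 'e'
  Position 3: 'o'
  Position 2: 'f'
  Position 1: 'f'
  Position 0: 'n'
Reversed: eoffn

eoffn


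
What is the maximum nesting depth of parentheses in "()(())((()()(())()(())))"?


Input: "()(())((()()(())()(())))"
Tracking depth:
  Position 0 '(': depth becomes 1
  Position 1 ')': depth becomes 0
  Position 2 '(': depth becomes 1
  Position 3 '(': depth becomes 2
  Position 4 ')': depth becomes 1
  Position 5 ')': depth becomes 0
  Position 6 '(': depth becomes 1
  Position 7 '(': depth becomes 2
  Position 8 '(': depth becomes 3
  Position 9 ')': depth becomes 2
  Position 10 '(': depth becomes 3
  Position 11 ')': depth becomes 2
  Position 12 '(': depth becomes 3
  Position 13 '(': depth becomes 4
  Position 14 ')': depth becomes 3
  Position 15 ')': depth becomes 2
  Position 16 '(': depth becomes 3
  Position 17 ')': depth becomes 2
  Position 18 '(': depth becomes 3
  Position 19 '(': depth becomes 4
  Position 20 ')': depth becomes 3
  Position 21 ')': depth becomes 2
  Position 22 ')': depth becomes 1
  Position 23 ')': depth becomes 0
Maximum depth reached: 4

4


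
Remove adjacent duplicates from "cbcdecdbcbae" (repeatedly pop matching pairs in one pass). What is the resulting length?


Input: cbcdecdbcbae
Stack-based adjacent duplicate removal:
  Read 'c': push. Stack: c
  Read 'b': push. Stack: cb
  Read 'c': push. Stack: cbc
  Read 'd': push. Stack: cbcd
  Read 'e': push. Stack: cbcde
  Read 'c': push. Stack: cbcdec
  Read 'd': push. Stack: cbcdecd
  Read 'b': push. Stack: cbcdecdb
  Read 'c': push. Stack: cbcdecdbc
  Read 'b': push. Stack: cbcdecdbcb
  Read 'a': push. Stack: cbcdecdbcba
  Read 'e': push. Stack: cbcdecdbcbae
Final stack: "cbcdecdbcbae" (length 12)

12


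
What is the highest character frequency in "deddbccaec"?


Input: deddbccaec
Character counts:
  'a': 1
  'b': 1
  'c': 3
  'd': 3
  'e': 2
Maximum frequency: 3

3


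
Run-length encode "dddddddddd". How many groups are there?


Input: dddddddddd
Scanning for consecutive runs:
  Group 1: 'd' x 10 (positions 0-9)
Total groups: 1

1


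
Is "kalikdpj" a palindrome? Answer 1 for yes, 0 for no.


Input: kalikdpj
Reversed: jpdkilak
  Compare pos 0 ('k') with pos 7 ('j'): MISMATCH
  Compare pos 1 ('a') with pos 6 ('p'): MISMATCH
  Compare pos 2 ('l') with pos 5 ('d'): MISMATCH
  Compare pos 3 ('i') with pos 4 ('k'): MISMATCH
Result: not a palindrome

0


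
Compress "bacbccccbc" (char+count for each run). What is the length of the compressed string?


Input: bacbccccbc
Runs:
  'b' x 1 => "b1"
  'a' x 1 => "a1"
  'c' x 1 => "c1"
  'b' x 1 => "b1"
  'c' x 4 => "c4"
  'b' x 1 => "b1"
  'c' x 1 => "c1"
Compressed: "b1a1c1b1c4b1c1"
Compressed length: 14

14


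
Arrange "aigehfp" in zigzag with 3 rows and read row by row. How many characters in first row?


Zigzag "aigehfp" into 3 rows:
Placing characters:
  'a' => row 0
  'i' => row 1
  'g' => row 2
  'e' => row 1
  'h' => row 0
  'f' => row 1
  'p' => row 2
Rows:
  Row 0: "ah"
  Row 1: "ief"
  Row 2: "gp"
First row length: 2

2


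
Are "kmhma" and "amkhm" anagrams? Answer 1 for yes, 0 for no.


Strings: "kmhma", "amkhm"
Sorted first:  ahkmm
Sorted second: ahkmm
Sorted forms match => anagrams

1


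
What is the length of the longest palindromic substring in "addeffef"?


Input: "addeffef"
Checking substrings for palindromes:
  [3:7] "effe" (len 4) => palindrome
  [5:8] "fef" (len 3) => palindrome
  [1:3] "dd" (len 2) => palindrome
  [4:6] "ff" (len 2) => palindrome
Longest palindromic substring: "effe" with length 4

4


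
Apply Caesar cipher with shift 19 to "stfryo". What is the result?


Caesar cipher: shift "stfryo" by 19
  's' (pos 18) + 19 = pos 11 = 'l'
  't' (pos 19) + 19 = pos 12 = 'm'
  'f' (pos 5) + 19 = pos 24 = 'y'
  'r' (pos 17) + 19 = pos 10 = 'k'
  'y' (pos 24) + 19 = pos 17 = 'r'
  'o' (pos 14) + 19 = pos 7 = 'h'
Result: lmykrh

lmykrh


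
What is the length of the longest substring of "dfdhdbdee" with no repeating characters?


Input: "dfdhdbdee"
Sliding window (track last position of each char):
  Position 0 ('d'): window [0,0] length 1 -- new best
  Position 1 ('f'): window [0,1] length 2 -- new best
  Position 2 ('d'): repeat (last at 0), move window start to 1
  Position 2 ('d'): window [1,2] length 2
  Position 3 ('h'): window [1,3] length 3 -- new best
  Position 4 ('d'): repeat (last at 2), move window start to 3
  Position 4 ('d'): window [3,4] length 2
  Position 5 ('b'): window [3,5] length 3
  Position 6 ('d'): repeat (last at 4), move window start to 5
  Position 6 ('d'): window [5,6] length 2
  Position 7 ('e'): window [5,7] length 3
  Position 8 ('e'): repeat (last at 7), move window start to 8
  Position 8 ('e'): window [8,8] length 1
Longest substring with no repeats: "fdh" with length 3

3


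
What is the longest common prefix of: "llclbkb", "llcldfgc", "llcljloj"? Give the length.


Words: llclbkb, llcldfgc, llcljloj
  Position 0: all 'l' => match
  Position 1: all 'l' => match
  Position 2: all 'c' => match
  Position 3: all 'l' => match
  Position 4: ('b', 'd', 'j') => mismatch, stop
LCP = "llcl" (length 4)

4


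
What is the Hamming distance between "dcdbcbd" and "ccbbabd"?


Comparing "dcdbcbd" and "ccbbabd" position by position:
  Position 0: 'd' vs 'c' => differ
  Position 1: 'c' vs 'c' => same
  Position 2: 'd' vs 'b' => differ
  Position 3: 'b' vs 'b' => same
  Position 4: 'c' vs 'a' => differ
  Position 5: 'b' vs 'b' => same
  Position 6: 'd' vs 'd' => same
Total differences (Hamming distance): 3

3


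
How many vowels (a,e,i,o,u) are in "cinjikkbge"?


Input: cinjikkbge
Checking each character:
  'c' at position 0: consonant
  'i' at position 1: vowel (running total: 1)
  'n' at position 2: consonant
  'j' at position 3: consonant
  'i' at position 4: vowel (running total: 2)
  'k' at position 5: consonant
  'k' at position 6: consonant
  'b' at position 7: consonant
  'g' at position 8: consonant
  'e' at position 9: vowel (running total: 3)
Total vowels: 3

3


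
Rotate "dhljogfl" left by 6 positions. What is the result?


Input: "dhljogfl", rotate left by 6
First 6 characters: "dhljog"
Remaining characters: "fl"
Concatenate remaining + first: "fl" + "dhljog" = "fldhljog"

fldhljog


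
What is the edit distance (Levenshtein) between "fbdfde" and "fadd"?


Computing edit distance: "fbdfde" -> "fadd"
DP table:
           f    a    d    d
      0    1    2    3    4
  f   1    0    1    2    3
  b   2    1    1    2    3
  d   3    2    2    1    2
  f   4    3    3    2    2
  d   5    4    4    3    2
  e   6    5    5    4    3
Edit distance = dp[6][4] = 3

3
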